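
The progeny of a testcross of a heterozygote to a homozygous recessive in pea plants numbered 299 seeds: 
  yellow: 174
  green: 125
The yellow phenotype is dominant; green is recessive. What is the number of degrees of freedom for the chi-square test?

1

A testcross of a heterozygote (Aa × aa) gives a 1:1 phenotypic ratio.
A goodness-of-fit test with 2 phenotype classes has df = 2 − 1 = 1.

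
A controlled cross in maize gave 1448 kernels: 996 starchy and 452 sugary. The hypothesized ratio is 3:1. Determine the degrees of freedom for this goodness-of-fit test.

A goodness-of-fit test with 2 phenotype classes has df = 2 − 1 = 1.

1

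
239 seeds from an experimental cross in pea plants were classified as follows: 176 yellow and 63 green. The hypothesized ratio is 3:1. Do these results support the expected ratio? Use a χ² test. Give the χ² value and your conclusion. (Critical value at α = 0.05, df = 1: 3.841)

0.236; consistent

Expected counts for N = 239 under a 3:1 ratio (total parts = 4):
  yellow: 239 × 3/4 = 179.25
  green: 239 × 1/4 = 59.75
χ² = Σ (O − E)² / E
  yellow: (176 − 179.25)² / 179.25 = 0.0589
  green: (63 − 59.75)² / 59.75 = 0.1768
χ² = 0.0589 + 0.1768 = 0.2357 ≈ 0.236
Degrees of freedom = 2 − 1 = 1; critical value at α = 0.05 is 3.841.
Since 0.236 < 3.841, we fail to reject the null hypothesis — the data are consistent with the 3:1 ratio.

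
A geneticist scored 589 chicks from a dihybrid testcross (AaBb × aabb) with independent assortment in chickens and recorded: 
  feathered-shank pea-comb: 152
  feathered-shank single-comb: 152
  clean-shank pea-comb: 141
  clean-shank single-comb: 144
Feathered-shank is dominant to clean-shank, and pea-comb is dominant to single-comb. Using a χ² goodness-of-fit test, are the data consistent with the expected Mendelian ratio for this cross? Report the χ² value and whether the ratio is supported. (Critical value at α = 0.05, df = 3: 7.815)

A dihybrid testcross with independent assortment gives a 1:1:1:1 ratio.
Expected counts for N = 589 under a 1:1:1:1 ratio (total parts = 4):
  feathered-shank pea-comb: 589 × 1/4 = 147.25
  feathered-shank single-comb: 589 × 1/4 = 147.25
  clean-shank pea-comb: 589 × 1/4 = 147.25
  clean-shank single-comb: 589 × 1/4 = 147.25
χ² = Σ (O − E)² / E
  feathered-shank pea-comb: (152 − 147.25)² / 147.25 = 0.1532
  feathered-shank single-comb: (152 − 147.25)² / 147.25 = 0.1532
  clean-shank pea-comb: (141 − 147.25)² / 147.25 = 0.2653
  clean-shank single-comb: (144 − 147.25)² / 147.25 = 0.0717
χ² = 0.1532 + 0.1532 + 0.2653 + 0.0717 = 0.6434 ≈ 0.643
Degrees of freedom = 4 − 1 = 3; critical value at α = 0.05 is 7.815.
Since 0.643 < 7.815, we fail to reject the null hypothesis — the data are consistent with the 1:1:1:1 ratio.

0.643; consistent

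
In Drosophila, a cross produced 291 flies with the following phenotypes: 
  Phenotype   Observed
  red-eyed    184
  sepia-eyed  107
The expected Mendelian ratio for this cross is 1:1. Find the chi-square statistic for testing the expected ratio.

20.375

Expected counts for N = 291 under a 1:1 ratio (total parts = 2):
  red-eyed: 291 × 1/2 = 145.5
  sepia-eyed: 291 × 1/2 = 145.5
χ² = Σ (O − E)² / E
  red-eyed: (184 − 145.5)² / 145.5 = 10.1873
  sepia-eyed: (107 − 145.5)² / 145.5 = 10.1873
χ² = 10.1873 + 10.1873 = 20.3746 ≈ 20.375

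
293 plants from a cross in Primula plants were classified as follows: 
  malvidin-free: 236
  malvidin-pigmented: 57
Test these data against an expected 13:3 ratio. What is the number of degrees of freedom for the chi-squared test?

A goodness-of-fit test with 2 phenotype classes has df = 2 − 1 = 1.

1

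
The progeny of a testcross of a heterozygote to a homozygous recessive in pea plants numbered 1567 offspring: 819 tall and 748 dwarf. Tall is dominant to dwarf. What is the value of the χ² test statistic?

A testcross of a heterozygote (Aa × aa) gives a 1:1 phenotypic ratio.
Total ratio parts = 2. Expected numbers out of 1567:
  tall: 1567 × 1/2 = 783.5
  dwarf: 1567 × 1/2 = 783.5
χ² = Σ (O − E)² / E
  tall: (819 − 783.5)² / 783.5 = 1.6085
  dwarf: (748 − 783.5)² / 783.5 = 1.6085
χ² = 1.6085 + 1.6085 = 3.217

3.217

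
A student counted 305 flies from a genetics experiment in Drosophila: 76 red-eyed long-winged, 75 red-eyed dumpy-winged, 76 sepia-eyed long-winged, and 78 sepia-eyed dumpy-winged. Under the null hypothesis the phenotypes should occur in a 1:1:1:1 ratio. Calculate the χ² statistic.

Under the 1:1:1:1 hypothesis (Σ ratio = 4, N = 305):
  red-eyed long-winged: 305 × 1/4 = 76.25
  red-eyed dumpy-winged: 305 × 1/4 = 76.25
  sepia-eyed long-winged: 305 × 1/4 = 76.25
  sepia-eyed dumpy-winged: 305 × 1/4 = 76.25
χ² = Σ (O − E)² / E
  red-eyed long-winged: (76 − 76.25)² / 76.25 = 0.0008
  red-eyed dumpy-winged: (75 − 76.25)² / 76.25 = 0.0205
  sepia-eyed long-winged: (76 − 76.25)² / 76.25 = 0.0008
  sepia-eyed dumpy-winged: (78 − 76.25)² / 76.25 = 0.0402
χ² = 0.0008 + 0.0205 + 0.0008 + 0.0402 = 0.0623 ≈ 0.062

0.062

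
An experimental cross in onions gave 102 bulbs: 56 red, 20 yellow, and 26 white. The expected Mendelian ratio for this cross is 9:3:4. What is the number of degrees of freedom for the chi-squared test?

2

A goodness-of-fit test with 3 phenotype classes has df = 3 − 1 = 2.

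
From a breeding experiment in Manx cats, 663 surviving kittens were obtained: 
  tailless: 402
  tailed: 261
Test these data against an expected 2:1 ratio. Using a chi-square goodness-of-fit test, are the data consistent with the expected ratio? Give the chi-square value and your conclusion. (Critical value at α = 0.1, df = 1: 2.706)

Expected counts for N = 663 under a 2:1 ratio (total parts = 3):
  tailless: 663 × 2/3 = 442
  tailed: 663 × 1/3 = 221
χ² = Σ (O − E)² / E
  tailless: (402 − 442)² / 442 = 3.6199
  tailed: (261 − 221)² / 221 = 7.2398
χ² = 3.6199 + 7.2398 = 10.8597 ≈ 10.860
Degrees of freedom = 2 − 1 = 1; critical value at α = 0.1 is 2.706.
Since 10.860 > 2.706, we reject the null hypothesis — the data do not fit the 2:1 ratio.

10.860; not consistent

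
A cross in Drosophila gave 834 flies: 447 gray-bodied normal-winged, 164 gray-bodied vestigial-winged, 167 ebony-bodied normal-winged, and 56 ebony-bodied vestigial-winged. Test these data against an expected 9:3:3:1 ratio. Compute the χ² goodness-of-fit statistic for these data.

2.425

Under the 9:3:3:1 hypothesis (Σ ratio = 16, N = 834):
  gray-bodied normal-winged: 834 × 9/16 = 469.125
  gray-bodied vestigial-winged: 834 × 3/16 = 156.375
  ebony-bodied normal-winged: 834 × 3/16 = 156.375
  ebony-bodied vestigial-winged: 834 × 1/16 = 52.125
χ² = Σ (O − E)² / E
  gray-bodied normal-winged: (447 − 469.125)² / 469.125 = 1.0435
  gray-bodied vestigial-winged: (164 − 156.375)² / 156.375 = 0.3718
  ebony-bodied normal-winged: (167 − 156.375)² / 156.375 = 0.7219
  ebony-bodied vestigial-winged: (56 − 52.125)² / 52.125 = 0.2881
χ² = 1.0435 + 0.3718 + 0.7219 + 0.2881 = 2.4253 ≈ 2.425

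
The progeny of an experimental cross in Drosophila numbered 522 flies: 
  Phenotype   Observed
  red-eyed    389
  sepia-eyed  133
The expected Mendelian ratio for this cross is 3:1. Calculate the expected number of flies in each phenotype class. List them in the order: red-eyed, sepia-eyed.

Expected counts for N = 522 under a 3:1 ratio (total parts = 4):
  red-eyed: 522 × 3/4 = 391.5
  sepia-eyed: 522 × 1/4 = 130.5

391.5, 130.5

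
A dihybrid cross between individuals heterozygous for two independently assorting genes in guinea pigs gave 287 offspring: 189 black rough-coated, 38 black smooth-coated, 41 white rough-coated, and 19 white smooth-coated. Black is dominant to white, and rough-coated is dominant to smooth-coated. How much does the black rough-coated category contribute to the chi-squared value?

4.706

A dihybrid F₂ with independent assortment and complete dominance at both loci gives a 9:3:3:1 phenotypic ratio.
The 9:3:3:1 ratio has 16 parts, so with N = 287 the expected counts are:
  black rough-coated: 287 × 9/16 = 161.4375
  black smooth-coated: 287 × 3/16 = 53.8125
  white rough-coated: 287 × 3/16 = 53.8125
  white smooth-coated: 287 × 1/16 = 17.9375
Contribution of black rough-coated: (189 − 161.4375)² / 161.4375 = 4.7058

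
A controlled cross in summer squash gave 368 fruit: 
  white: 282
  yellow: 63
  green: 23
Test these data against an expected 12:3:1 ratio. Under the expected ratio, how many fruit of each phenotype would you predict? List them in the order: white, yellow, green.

Total ratio parts = 16. Expected numbers out of 368:
  white: 368 × 12/16 = 276
  yellow: 368 × 3/16 = 69
  green: 368 × 1/16 = 23

276, 69, 23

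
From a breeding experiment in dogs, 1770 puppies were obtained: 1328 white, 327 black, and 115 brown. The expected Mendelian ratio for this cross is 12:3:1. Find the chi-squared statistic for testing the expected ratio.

0.245

The 12:3:1 ratio has 16 parts, so with N = 1770 the expected counts are:
  white: 1770 × 12/16 = 1327.5
  black: 1770 × 3/16 = 331.875
  brown: 1770 × 1/16 = 110.625
χ² = Σ (O − E)² / E
  white: (1328 − 1327.5)² / 1327.5 = 0.0002
  black: (327 − 331.875)² / 331.875 = 0.0716
  brown: (115 − 110.625)² / 110.625 = 0.1730
χ² = 0.0002 + 0.0716 + 0.1730 = 0.2448 ≈ 0.245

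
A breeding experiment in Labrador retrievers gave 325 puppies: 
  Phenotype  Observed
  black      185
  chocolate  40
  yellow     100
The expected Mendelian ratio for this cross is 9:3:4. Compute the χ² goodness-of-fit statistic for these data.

Total ratio parts = 16. Expected numbers out of 325:
  black: 325 × 9/16 = 182.8125
  chocolate: 325 × 3/16 = 60.9375
  yellow: 325 × 4/16 = 81.25
χ² = Σ (O − E)² / E
  black: (185 − 182.8125)² / 182.8125 = 0.0262
  chocolate: (40 − 60.9375)² / 60.9375 = 7.1939
  yellow: (100 − 81.25)² / 81.25 = 4.3269
χ² = 0.0262 + 7.1939 + 4.3269 = 11.547

11.547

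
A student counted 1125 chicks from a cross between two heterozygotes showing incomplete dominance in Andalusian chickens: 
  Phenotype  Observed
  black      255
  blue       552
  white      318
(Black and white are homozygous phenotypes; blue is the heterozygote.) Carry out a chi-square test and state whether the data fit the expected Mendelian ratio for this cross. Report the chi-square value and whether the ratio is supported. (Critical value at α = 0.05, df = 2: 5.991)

7.448; not consistent

With incomplete dominance, a heterozygote × heterozygote cross gives a 1:2:1 phenotypic ratio.
Under the 1:2:1 hypothesis (Σ ratio = 4, N = 1125):
  black: 1125 × 1/4 = 281.25
  blue: 1125 × 2/4 = 562.5
  white: 1125 × 1/4 = 281.25
χ² = Σ (O − E)² / E
  black: (255 − 281.25)² / 281.25 = 2.4500
  blue: (552 − 562.5)² / 562.5 = 0.1960
  white: (318 − 281.25)² / 281.25 = 4.8020
χ² = 2.4500 + 0.1960 + 4.8020 = 7.448
Degrees of freedom = 3 − 1 = 2; critical value at α = 0.05 is 5.991.
Since 7.448 > 5.991, we reject the null hypothesis — the data do not fit the 1:2:1 ratio.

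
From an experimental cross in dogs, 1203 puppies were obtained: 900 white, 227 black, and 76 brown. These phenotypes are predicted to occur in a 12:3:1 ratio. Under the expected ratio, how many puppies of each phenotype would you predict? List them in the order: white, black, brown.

The 12:3:1 ratio has 16 parts, so with N = 1203 the expected counts are:
  white: 1203 × 12/16 = 902.25
  black: 1203 × 3/16 = 225.5625
  brown: 1203 × 1/16 = 75.1875

902.25, 225.5625, 75.1875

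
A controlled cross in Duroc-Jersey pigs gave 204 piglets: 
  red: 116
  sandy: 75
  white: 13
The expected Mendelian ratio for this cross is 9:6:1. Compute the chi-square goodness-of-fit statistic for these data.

0.048

Under the 9:6:1 hypothesis (Σ ratio = 16, N = 204):
  red: 204 × 9/16 = 114.75
  sandy: 204 × 6/16 = 76.5
  white: 204 × 1/16 = 12.75
χ² = Σ (O − E)² / E
  red: (116 − 114.75)² / 114.75 = 0.0136
  sandy: (75 − 76.5)² / 76.5 = 0.0294
  white: (13 − 12.75)² / 12.75 = 0.0049
χ² = 0.0136 + 0.0294 + 0.0049 = 0.0479 ≈ 0.048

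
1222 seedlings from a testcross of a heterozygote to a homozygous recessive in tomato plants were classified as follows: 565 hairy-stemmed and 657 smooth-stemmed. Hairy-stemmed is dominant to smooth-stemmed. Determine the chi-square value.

6.926

A testcross of a heterozygote (Aa × aa) gives a 1:1 phenotypic ratio.
Under the 1:1 hypothesis (Σ ratio = 2, N = 1222):
  hairy-stemmed: 1222 × 1/2 = 611
  smooth-stemmed: 1222 × 1/2 = 611
χ² = Σ (O − E)² / E
  hairy-stemmed: (565 − 611)² / 611 = 3.4632
  smooth-stemmed: (657 − 611)² / 611 = 3.4632
χ² = 3.4632 + 3.4632 = 6.9264 ≈ 6.926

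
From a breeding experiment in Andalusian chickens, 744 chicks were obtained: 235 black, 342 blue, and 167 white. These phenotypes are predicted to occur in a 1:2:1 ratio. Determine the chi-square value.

Under the 1:2:1 hypothesis (Σ ratio = 4, N = 744):
  black: 744 × 1/4 = 186
  blue: 744 × 2/4 = 372
  white: 744 × 1/4 = 186
χ² = Σ (O − E)² / E
  black: (235 − 186)² / 186 = 12.9086
  blue: (342 − 372)² / 372 = 2.4194
  white: (167 − 186)² / 186 = 1.9409
χ² = 12.9086 + 2.4194 + 1.9409 = 17.2689 ≈ 17.269

17.269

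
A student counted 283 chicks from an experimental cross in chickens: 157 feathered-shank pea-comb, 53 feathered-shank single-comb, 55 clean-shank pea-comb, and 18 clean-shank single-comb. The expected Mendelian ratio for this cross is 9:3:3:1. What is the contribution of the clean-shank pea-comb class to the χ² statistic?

Expected counts for N = 283 under a 9:3:3:1 ratio (total parts = 16):
  feathered-shank pea-comb: 283 × 9/16 = 159.1875
  feathered-shank single-comb: 283 × 3/16 = 53.0625
  clean-shank pea-comb: 283 × 3/16 = 53.0625
  clean-shank single-comb: 283 × 1/16 = 17.6875
Contribution of clean-shank pea-comb: (55 − 53.0625)² / 53.0625 = 0.0707

0.071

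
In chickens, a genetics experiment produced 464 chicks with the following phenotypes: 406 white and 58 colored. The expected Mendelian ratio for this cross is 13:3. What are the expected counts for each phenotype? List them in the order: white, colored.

377, 87

Under the 13:3 hypothesis (Σ ratio = 16, N = 464):
  white: 464 × 13/16 = 377
  colored: 464 × 3/16 = 87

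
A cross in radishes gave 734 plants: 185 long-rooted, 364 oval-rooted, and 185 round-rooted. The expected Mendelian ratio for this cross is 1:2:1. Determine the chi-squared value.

0.049

Total ratio parts = 4. Expected numbers out of 734:
  long-rooted: 734 × 1/4 = 183.5
  oval-rooted: 734 × 2/4 = 367
  round-rooted: 734 × 1/4 = 183.5
χ² = Σ (O − E)² / E
  long-rooted: (185 − 183.5)² / 183.5 = 0.0123
  oval-rooted: (364 − 367)² / 367 = 0.0245
  round-rooted: (185 − 183.5)² / 183.5 = 0.0123
χ² = 0.0123 + 0.0245 + 0.0123 = 0.0491 ≈ 0.049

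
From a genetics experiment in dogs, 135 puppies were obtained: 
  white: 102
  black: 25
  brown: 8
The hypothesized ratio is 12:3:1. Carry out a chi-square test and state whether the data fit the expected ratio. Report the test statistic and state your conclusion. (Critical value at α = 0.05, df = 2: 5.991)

0.032; consistent

Expected counts for N = 135 under a 12:3:1 ratio (total parts = 16):
  white: 135 × 12/16 = 101.25
  black: 135 × 3/16 = 25.3125
  brown: 135 × 1/16 = 8.4375
χ² = Σ (O − E)² / E
  white: (102 − 101.25)² / 101.25 = 0.0056
  black: (25 − 25.3125)² / 25.3125 = 0.0039
  brown: (8 − 8.4375)² / 8.4375 = 0.0227
χ² = 0.0056 + 0.0039 + 0.0227 = 0.0322 ≈ 0.032
Degrees of freedom = 3 − 1 = 2; critical value at α = 0.05 is 5.991.
Since 0.032 < 5.991, we fail to reject the null hypothesis — the data are consistent with the 12:3:1 ratio.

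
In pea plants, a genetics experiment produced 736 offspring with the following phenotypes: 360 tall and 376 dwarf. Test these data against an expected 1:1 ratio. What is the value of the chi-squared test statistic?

0.348

Expected counts for N = 736 under a 1:1 ratio (total parts = 2):
  tall: 736 × 1/2 = 368
  dwarf: 736 × 1/2 = 368
χ² = Σ (O − E)² / E
  tall: (360 − 368)² / 368 = 0.1739
  dwarf: (376 − 368)² / 368 = 0.1739
χ² = 0.1739 + 0.1739 = 0.3478 ≈ 0.348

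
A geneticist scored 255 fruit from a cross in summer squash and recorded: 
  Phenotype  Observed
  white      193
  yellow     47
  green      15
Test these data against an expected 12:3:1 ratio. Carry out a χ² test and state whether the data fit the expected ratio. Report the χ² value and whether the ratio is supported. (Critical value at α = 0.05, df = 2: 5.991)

Under the 12:3:1 hypothesis (Σ ratio = 16, N = 255):
  white: 255 × 12/16 = 191.25
  yellow: 255 × 3/16 = 47.8125
  green: 255 × 1/16 = 15.9375
χ² = Σ (O − E)² / E
  white: (193 − 191.25)² / 191.25 = 0.0160
  yellow: (47 − 47.8125)² / 47.8125 = 0.0138
  green: (15 − 15.9375)² / 15.9375 = 0.0551
χ² = 0.0160 + 0.0138 + 0.0551 = 0.0849 ≈ 0.085
Degrees of freedom = 3 − 1 = 2; critical value at α = 0.05 is 5.991.
Since 0.085 < 5.991, we fail to reject the null hypothesis — the data are consistent with the 12:3:1 ratio.

0.085; consistent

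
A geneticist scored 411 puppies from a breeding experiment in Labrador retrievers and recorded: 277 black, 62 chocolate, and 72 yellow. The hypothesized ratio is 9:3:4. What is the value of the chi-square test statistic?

21.225

Expected counts for N = 411 under a 9:3:4 ratio (total parts = 16):
  black: 411 × 9/16 = 231.1875
  chocolate: 411 × 3/16 = 77.0625
  yellow: 411 × 4/16 = 102.75
χ² = Σ (O − E)² / E
  black: (277 − 231.1875)² / 231.1875 = 9.0783
  chocolate: (62 − 77.0625)² / 77.0625 = 2.9441
  yellow: (72 − 102.75)² / 102.75 = 9.2026
χ² = 9.0783 + 2.9441 + 9.2026 = 21.225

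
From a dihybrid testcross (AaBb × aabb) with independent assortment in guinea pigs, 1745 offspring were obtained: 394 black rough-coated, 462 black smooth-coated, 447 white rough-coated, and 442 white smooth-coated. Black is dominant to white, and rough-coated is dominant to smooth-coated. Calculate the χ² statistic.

5.952

A dihybrid testcross with independent assortment gives a 1:1:1:1 ratio.
Expected counts for N = 1745 under a 1:1:1:1 ratio (total parts = 4):
  black rough-coated: 1745 × 1/4 = 436.25
  black smooth-coated: 1745 × 1/4 = 436.25
  white rough-coated: 1745 × 1/4 = 436.25
  white smooth-coated: 1745 × 1/4 = 436.25
χ² = Σ (O − E)² / E
  black rough-coated: (394 − 436.25)² / 436.25 = 4.0918
  black smooth-coated: (462 − 436.25)² / 436.25 = 1.5199
  white rough-coated: (447 − 436.25)² / 436.25 = 0.2649
  white smooth-coated: (442 − 436.25)² / 436.25 = 0.0758
χ² = 4.0918 + 1.5199 + 0.2649 + 0.0758 = 5.9524 ≈ 5.952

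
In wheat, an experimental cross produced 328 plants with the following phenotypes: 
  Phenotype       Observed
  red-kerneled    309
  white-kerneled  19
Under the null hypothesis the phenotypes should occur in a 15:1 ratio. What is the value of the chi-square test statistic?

Expected counts for N = 328 under a 15:1 ratio (total parts = 16):
  red-kerneled: 328 × 15/16 = 307.5
  white-kerneled: 328 × 1/16 = 20.5
χ² = Σ (O − E)² / E
  red-kerneled: (309 − 307.5)² / 307.5 = 0.0073
  white-kerneled: (19 − 20.5)² / 20.5 = 0.1098
χ² = 0.0073 + 0.1098 = 0.1171 ≈ 0.117

0.117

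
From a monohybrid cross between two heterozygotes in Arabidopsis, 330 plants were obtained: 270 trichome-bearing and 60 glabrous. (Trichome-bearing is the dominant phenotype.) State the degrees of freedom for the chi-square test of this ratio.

1

For a monohybrid cross between heterozygotes with complete dominance, the expected phenotypic ratio is 3:1.
A goodness-of-fit test with 2 phenotype classes has df = 2 − 1 = 1.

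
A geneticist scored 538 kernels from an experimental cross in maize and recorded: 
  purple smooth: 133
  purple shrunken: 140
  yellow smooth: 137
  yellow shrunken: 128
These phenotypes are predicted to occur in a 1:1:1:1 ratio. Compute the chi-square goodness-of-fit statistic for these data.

Under the 1:1:1:1 hypothesis (Σ ratio = 4, N = 538):
  purple smooth: 538 × 1/4 = 134.5
  purple shrunken: 538 × 1/4 = 134.5
  yellow smooth: 538 × 1/4 = 134.5
  yellow shrunken: 538 × 1/4 = 134.5
χ² = Σ (O − E)² / E
  purple smooth: (133 − 134.5)² / 134.5 = 0.0167
  purple shrunken: (140 − 134.5)² / 134.5 = 0.2249
  yellow smooth: (137 − 134.5)² / 134.5 = 0.0465
  yellow shrunken: (128 − 134.5)² / 134.5 = 0.3141
χ² = 0.0167 + 0.2249 + 0.0465 + 0.3141 = 0.6022 ≈ 0.602

0.602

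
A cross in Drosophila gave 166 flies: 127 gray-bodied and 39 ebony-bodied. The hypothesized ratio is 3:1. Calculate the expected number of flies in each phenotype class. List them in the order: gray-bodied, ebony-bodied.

Total ratio parts = 4. Expected numbers out of 166:
  gray-bodied: 166 × 3/4 = 124.5
  ebony-bodied: 166 × 1/4 = 41.5

124.5, 41.5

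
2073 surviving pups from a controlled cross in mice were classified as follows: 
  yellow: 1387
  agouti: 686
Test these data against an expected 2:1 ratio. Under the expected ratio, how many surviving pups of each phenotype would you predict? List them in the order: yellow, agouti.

The 2:1 ratio has 3 parts, so with N = 2073 the expected counts are:
  yellow: 2073 × 2/3 = 1382
  agouti: 2073 × 1/3 = 691

1382, 691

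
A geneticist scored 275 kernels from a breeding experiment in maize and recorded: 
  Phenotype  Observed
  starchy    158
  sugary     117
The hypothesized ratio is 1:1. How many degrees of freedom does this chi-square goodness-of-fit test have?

A goodness-of-fit test with 2 phenotype classes has df = 2 − 1 = 1.

1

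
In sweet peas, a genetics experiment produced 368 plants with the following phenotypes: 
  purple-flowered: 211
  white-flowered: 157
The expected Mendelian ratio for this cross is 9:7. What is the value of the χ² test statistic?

0.177

Under the 9:7 hypothesis (Σ ratio = 16, N = 368):
  purple-flowered: 368 × 9/16 = 207
  white-flowered: 368 × 7/16 = 161
χ² = Σ (O − E)² / E
  purple-flowered: (211 − 207)² / 207 = 0.0773
  white-flowered: (157 − 161)² / 161 = 0.0994
χ² = 0.0773 + 0.0994 = 0.1767 ≈ 0.177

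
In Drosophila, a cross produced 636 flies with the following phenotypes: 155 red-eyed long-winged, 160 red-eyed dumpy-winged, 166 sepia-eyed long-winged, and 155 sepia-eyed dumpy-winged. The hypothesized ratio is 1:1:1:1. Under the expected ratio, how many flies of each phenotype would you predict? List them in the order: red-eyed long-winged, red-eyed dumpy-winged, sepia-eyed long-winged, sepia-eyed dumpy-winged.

159, 159, 159, 159

Total ratio parts = 4. Expected numbers out of 636:
  red-eyed long-winged: 636 × 1/4 = 159
  red-eyed dumpy-winged: 636 × 1/4 = 159
  sepia-eyed long-winged: 636 × 1/4 = 159
  sepia-eyed dumpy-winged: 636 × 1/4 = 159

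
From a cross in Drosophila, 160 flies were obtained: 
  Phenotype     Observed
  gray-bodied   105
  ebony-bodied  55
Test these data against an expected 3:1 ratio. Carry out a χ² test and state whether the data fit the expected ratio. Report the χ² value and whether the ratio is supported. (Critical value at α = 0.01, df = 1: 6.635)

7.500; not consistent

The 3:1 ratio has 4 parts, so with N = 160 the expected counts are:
  gray-bodied: 160 × 3/4 = 120
  ebony-bodied: 160 × 1/4 = 40
χ² = Σ (O − E)² / E
  gray-bodied: (105 − 120)² / 120 = 1.8750
  ebony-bodied: (55 − 40)² / 40 = 5.6250
χ² = 1.8750 + 5.6250 = 7.500
Degrees of freedom = 2 − 1 = 1; critical value at α = 0.01 is 6.635.
Since 7.500 > 6.635, we reject the null hypothesis — the data do not fit the 3:1 ratio.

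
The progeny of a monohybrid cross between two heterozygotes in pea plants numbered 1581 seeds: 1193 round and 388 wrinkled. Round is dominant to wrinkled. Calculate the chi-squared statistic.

0.177

For a monohybrid cross between heterozygotes with complete dominance, the expected phenotypic ratio is 3:1.
Expected counts for N = 1581 under a 3:1 ratio (total parts = 4):
  round: 1581 × 3/4 = 1185.75
  wrinkled: 1581 × 1/4 = 395.25
χ² = Σ (O − E)² / E
  round: (1193 − 1185.75)² / 1185.75 = 0.0443
  wrinkled: (388 − 395.25)² / 395.25 = 0.1330
χ² = 0.0443 + 0.1330 = 0.1773 ≈ 0.177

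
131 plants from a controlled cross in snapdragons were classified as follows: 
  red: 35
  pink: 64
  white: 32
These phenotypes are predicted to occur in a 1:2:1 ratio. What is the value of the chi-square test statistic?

0.206

Total ratio parts = 4. Expected numbers out of 131:
  red: 131 × 1/4 = 32.75
  pink: 131 × 2/4 = 65.5
  white: 131 × 1/4 = 32.75
χ² = Σ (O − E)² / E
  red: (35 − 32.75)² / 32.75 = 0.1546
  pink: (64 − 65.5)² / 65.5 = 0.0344
  white: (32 − 32.75)² / 32.75 = 0.0172
χ² = 0.1546 + 0.0344 + 0.0172 = 0.2062 ≈ 0.206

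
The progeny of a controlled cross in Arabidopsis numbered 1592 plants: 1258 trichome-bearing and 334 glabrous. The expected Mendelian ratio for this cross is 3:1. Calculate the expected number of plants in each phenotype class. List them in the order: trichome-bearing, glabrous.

Expected counts for N = 1592 under a 3:1 ratio (total parts = 4):
  trichome-bearing: 1592 × 3/4 = 1194
  glabrous: 1592 × 1/4 = 398

1194, 398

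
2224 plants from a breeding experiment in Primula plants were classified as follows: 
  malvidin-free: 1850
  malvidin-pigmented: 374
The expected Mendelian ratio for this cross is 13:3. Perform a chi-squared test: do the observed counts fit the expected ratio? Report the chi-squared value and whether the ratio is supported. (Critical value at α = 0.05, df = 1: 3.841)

The 13:3 ratio has 16 parts, so with N = 2224 the expected counts are:
  malvidin-free: 2224 × 13/16 = 1807
  malvidin-pigmented: 2224 × 3/16 = 417
χ² = Σ (O − E)² / E
  malvidin-free: (1850 − 1807)² / 1807 = 1.0232
  malvidin-pigmented: (374 − 417)² / 417 = 4.4341
χ² = 1.0232 + 4.4341 = 5.4573 ≈ 5.457
Degrees of freedom = 2 − 1 = 1; critical value at α = 0.05 is 3.841.
Since 5.457 > 3.841, we reject the null hypothesis — the data do not fit the 13:3 ratio.

5.457; not consistent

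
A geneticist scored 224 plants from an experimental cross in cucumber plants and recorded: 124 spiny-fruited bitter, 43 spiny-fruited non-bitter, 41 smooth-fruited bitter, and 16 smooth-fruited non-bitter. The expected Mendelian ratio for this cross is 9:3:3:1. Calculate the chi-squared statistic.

Total ratio parts = 16. Expected numbers out of 224:
  spiny-fruited bitter: 224 × 9/16 = 126
  spiny-fruited non-bitter: 224 × 3/16 = 42
  smooth-fruited bitter: 224 × 3/16 = 42
  smooth-fruited non-bitter: 224 × 1/16 = 14
χ² = Σ (O − E)² / E
  spiny-fruited bitter: (124 − 126)² / 126 = 0.0317
  spiny-fruited non-bitter: (43 − 42)² / 42 = 0.0238
  smooth-fruited bitter: (41 − 42)² / 42 = 0.0238
  smooth-fruited non-bitter: (16 − 14)² / 14 = 0.2857
χ² = 0.0317 + 0.0238 + 0.0238 + 0.2857 = 0.365

0.365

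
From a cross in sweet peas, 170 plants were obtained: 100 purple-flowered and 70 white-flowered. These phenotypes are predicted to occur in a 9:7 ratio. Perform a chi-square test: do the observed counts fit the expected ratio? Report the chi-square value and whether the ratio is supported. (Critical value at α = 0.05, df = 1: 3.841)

0.458; consistent

Under the 9:7 hypothesis (Σ ratio = 16, N = 170):
  purple-flowered: 170 × 9/16 = 95.625
  white-flowered: 170 × 7/16 = 74.375
χ² = Σ (O − E)² / E
  purple-flowered: (100 − 95.625)² / 95.625 = 0.2002
  white-flowered: (70 − 74.375)² / 74.375 = 0.2574
χ² = 0.2002 + 0.2574 = 0.4576 ≈ 0.458
Degrees of freedom = 2 − 1 = 1; critical value at α = 0.05 is 3.841.
Since 0.458 < 3.841, we fail to reject the null hypothesis — the data are consistent with the 9:7 ratio.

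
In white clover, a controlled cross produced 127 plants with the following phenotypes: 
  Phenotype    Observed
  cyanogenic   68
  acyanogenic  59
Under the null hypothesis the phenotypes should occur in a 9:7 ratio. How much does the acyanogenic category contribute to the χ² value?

The 9:7 ratio has 16 parts, so with N = 127 the expected counts are:
  cyanogenic: 127 × 9/16 = 71.4375
  acyanogenic: 127 × 7/16 = 55.5625
Contribution of acyanogenic: (59 − 55.5625)² / 55.5625 = 0.2127

0.213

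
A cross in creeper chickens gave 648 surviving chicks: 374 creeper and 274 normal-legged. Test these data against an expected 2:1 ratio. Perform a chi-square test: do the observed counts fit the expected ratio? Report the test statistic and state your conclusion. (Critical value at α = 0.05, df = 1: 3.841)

Expected counts for N = 648 under a 2:1 ratio (total parts = 3):
  creeper: 648 × 2/3 = 432
  normal-legged: 648 × 1/3 = 216
χ² = Σ (O − E)² / E
  creeper: (374 − 432)² / 432 = 7.7870
  normal-legged: (274 − 216)² / 216 = 15.5741
χ² = 7.7870 + 15.5741 = 23.3611 ≈ 23.361
Degrees of freedom = 2 − 1 = 1; critical value at α = 0.05 is 3.841.
Since 23.361 > 3.841, we reject the null hypothesis — the data do not fit the 2:1 ratio.

23.361; not consistent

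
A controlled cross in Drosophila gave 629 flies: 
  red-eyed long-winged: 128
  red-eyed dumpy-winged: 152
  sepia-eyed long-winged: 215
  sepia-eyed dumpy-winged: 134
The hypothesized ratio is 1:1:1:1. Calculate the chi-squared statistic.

The 1:1:1:1 ratio has 4 parts, so with N = 629 the expected counts are:
  red-eyed long-winged: 629 × 1/4 = 157.25
  red-eyed dumpy-winged: 629 × 1/4 = 157.25
  sepia-eyed long-winged: 629 × 1/4 = 157.25
  sepia-eyed dumpy-winged: 629 × 1/4 = 157.25
χ² = Σ (O − E)² / E
  red-eyed long-winged: (128 − 157.25)² / 157.25 = 5.4408
  red-eyed dumpy-winged: (152 − 157.25)² / 157.25 = 0.1753
  sepia-eyed long-winged: (215 − 157.25)² / 157.25 = 21.2087
  sepia-eyed dumpy-winged: (134 − 157.25)² / 157.25 = 3.4376
χ² = 5.4408 + 0.1753 + 21.2087 + 3.4376 = 30.2624 ≈ 30.262

30.262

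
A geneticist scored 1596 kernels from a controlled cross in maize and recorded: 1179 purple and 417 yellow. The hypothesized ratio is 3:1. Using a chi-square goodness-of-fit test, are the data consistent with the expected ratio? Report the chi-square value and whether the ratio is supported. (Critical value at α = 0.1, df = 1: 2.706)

Under the 3:1 hypothesis (Σ ratio = 4, N = 1596):
  purple: 1596 × 3/4 = 1197
  yellow: 1596 × 1/4 = 399
χ² = Σ (O − E)² / E
  purple: (1179 − 1197)² / 1197 = 0.2707
  yellow: (417 − 399)² / 399 = 0.8120
χ² = 0.2707 + 0.8120 = 1.0827 ≈ 1.083
Degrees of freedom = 2 − 1 = 1; critical value at α = 0.1 is 2.706.
Since 1.083 < 2.706, we fail to reject the null hypothesis — the data are consistent with the 3:1 ratio.

1.083; consistent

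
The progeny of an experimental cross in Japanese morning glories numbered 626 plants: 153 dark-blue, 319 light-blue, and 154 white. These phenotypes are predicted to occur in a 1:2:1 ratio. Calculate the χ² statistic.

The 1:2:1 ratio has 4 parts, so with N = 626 the expected counts are:
  dark-blue: 626 × 1/4 = 156.5
  light-blue: 626 × 2/4 = 313
  white: 626 × 1/4 = 156.5
χ² = Σ (O − E)² / E
  dark-blue: (153 − 156.5)² / 156.5 = 0.0783
  light-blue: (319 − 313)² / 313 = 0.1150
  white: (154 − 156.5)² / 156.5 = 0.0399
χ² = 0.0783 + 0.1150 + 0.0399 = 0.2332 ≈ 0.233

0.233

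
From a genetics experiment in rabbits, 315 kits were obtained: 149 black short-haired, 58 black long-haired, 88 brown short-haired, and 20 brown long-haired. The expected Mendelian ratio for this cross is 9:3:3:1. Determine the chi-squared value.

Total ratio parts = 16. Expected numbers out of 315:
  black short-haired: 315 × 9/16 = 177.1875
  black long-haired: 315 × 3/16 = 59.0625
  brown short-haired: 315 × 3/16 = 59.0625
  brown long-haired: 315 × 1/16 = 19.6875
χ² = Σ (O − E)² / E
  black short-haired: (149 − 177.1875)² / 177.1875 = 4.4841
  black long-haired: (58 − 59.0625)² / 59.0625 = 0.0191
  brown short-haired: (88 − 59.0625)² / 59.0625 = 14.1778
  brown long-haired: (20 − 19.6875)² / 19.6875 = 0.0050
χ² = 4.4841 + 0.0191 + 14.1778 + 0.0050 = 18.686

18.686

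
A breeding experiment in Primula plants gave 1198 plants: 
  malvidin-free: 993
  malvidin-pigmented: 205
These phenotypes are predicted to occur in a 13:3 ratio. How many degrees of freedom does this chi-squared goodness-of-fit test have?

1

A goodness-of-fit test with 2 phenotype classes has df = 2 − 1 = 1.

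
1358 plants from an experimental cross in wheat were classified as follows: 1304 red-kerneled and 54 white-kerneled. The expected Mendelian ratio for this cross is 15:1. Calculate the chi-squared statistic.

11.980

Expected counts for N = 1358 under a 15:1 ratio (total parts = 16):
  red-kerneled: 1358 × 15/16 = 1273.125
  white-kerneled: 1358 × 1/16 = 84.875
χ² = Σ (O − E)² / E
  red-kerneled: (1304 − 1273.125)² / 1273.125 = 0.7488
  white-kerneled: (54 − 84.875)² / 84.875 = 11.2314
χ² = 0.7488 + 11.2314 = 11.9802 ≈ 11.980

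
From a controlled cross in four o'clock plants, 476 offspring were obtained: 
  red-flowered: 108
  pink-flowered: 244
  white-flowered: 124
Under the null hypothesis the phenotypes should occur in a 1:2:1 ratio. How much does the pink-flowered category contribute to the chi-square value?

Under the 1:2:1 hypothesis (Σ ratio = 4, N = 476):
  red-flowered: 476 × 1/4 = 119
  pink-flowered: 476 × 2/4 = 238
  white-flowered: 476 × 1/4 = 119
Contribution of pink-flowered: (244 − 238)² / 238 = 0.1513

0.151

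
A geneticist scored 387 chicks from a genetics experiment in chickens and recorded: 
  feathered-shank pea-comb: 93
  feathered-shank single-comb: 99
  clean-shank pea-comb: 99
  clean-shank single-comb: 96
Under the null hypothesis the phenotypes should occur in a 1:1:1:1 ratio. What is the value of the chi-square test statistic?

0.256

Under the 1:1:1:1 hypothesis (Σ ratio = 4, N = 387):
  feathered-shank pea-comb: 387 × 1/4 = 96.75
  feathered-shank single-comb: 387 × 1/4 = 96.75
  clean-shank pea-comb: 387 × 1/4 = 96.75
  clean-shank single-comb: 387 × 1/4 = 96.75
χ² = Σ (O − E)² / E
  feathered-shank pea-comb: (93 − 96.75)² / 96.75 = 0.1453
  feathered-shank single-comb: (99 − 96.75)² / 96.75 = 0.0523
  clean-shank pea-comb: (99 − 96.75)² / 96.75 = 0.0523
  clean-shank single-comb: (96 − 96.75)² / 96.75 = 0.0058
χ² = 0.1453 + 0.0523 + 0.0523 + 0.0058 = 0.2557 ≈ 0.256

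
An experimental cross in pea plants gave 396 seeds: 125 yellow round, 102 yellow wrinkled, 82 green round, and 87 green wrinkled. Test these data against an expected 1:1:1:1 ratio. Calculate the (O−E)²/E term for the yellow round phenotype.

Total ratio parts = 4. Expected numbers out of 396:
  yellow round: 396 × 1/4 = 99
  yellow wrinkled: 396 × 1/4 = 99
  green round: 396 × 1/4 = 99
  green wrinkled: 396 × 1/4 = 99
Contribution of yellow round: (125 − 99)² / 99 = 6.8283

6.828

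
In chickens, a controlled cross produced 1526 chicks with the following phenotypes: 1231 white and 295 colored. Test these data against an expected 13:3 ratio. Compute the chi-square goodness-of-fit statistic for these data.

The 13:3 ratio has 16 parts, so with N = 1526 the expected counts are:
  white: 1526 × 13/16 = 1239.875
  colored: 1526 × 3/16 = 286.125
χ² = Σ (O − E)² / E
  white: (1231 − 1239.875)² / 1239.875 = 0.0635
  colored: (295 − 286.125)² / 286.125 = 0.2753
χ² = 0.0635 + 0.2753 = 0.3388 ≈ 0.339

0.339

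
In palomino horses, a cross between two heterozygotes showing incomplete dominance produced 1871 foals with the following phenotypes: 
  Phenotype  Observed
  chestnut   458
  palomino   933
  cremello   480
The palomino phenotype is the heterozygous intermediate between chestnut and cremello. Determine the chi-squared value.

With incomplete dominance, a heterozygote × heterozygote cross gives a 1:2:1 phenotypic ratio.
Total ratio parts = 4. Expected numbers out of 1871:
  chestnut: 1871 × 1/4 = 467.75
  palomino: 1871 × 2/4 = 935.5
  cremello: 1871 × 1/4 = 467.75
χ² = Σ (O − E)² / E
  chestnut: (458 − 467.75)² / 467.75 = 0.2032
  palomino: (933 − 935.5)² / 935.5 = 0.0067
  cremello: (480 − 467.75)² / 467.75 = 0.3208
χ² = 0.2032 + 0.0067 + 0.3208 = 0.5307 ≈ 0.531

0.531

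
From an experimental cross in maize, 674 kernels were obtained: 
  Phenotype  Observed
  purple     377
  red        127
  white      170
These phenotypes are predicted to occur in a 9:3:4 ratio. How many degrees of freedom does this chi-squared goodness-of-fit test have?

2

A goodness-of-fit test with 3 phenotype classes has df = 3 − 1 = 2.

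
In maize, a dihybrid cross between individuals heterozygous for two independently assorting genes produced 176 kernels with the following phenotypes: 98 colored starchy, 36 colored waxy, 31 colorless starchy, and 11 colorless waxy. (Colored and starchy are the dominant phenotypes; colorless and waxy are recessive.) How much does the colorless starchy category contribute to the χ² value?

A dihybrid F₂ with independent assortment and complete dominance at both loci gives a 9:3:3:1 phenotypic ratio.
Total ratio parts = 16. Expected numbers out of 176:
  colored starchy: 176 × 9/16 = 99
  colored waxy: 176 × 3/16 = 33
  colorless starchy: 176 × 3/16 = 33
  colorless waxy: 176 × 1/16 = 11
Contribution of colorless starchy: (31 − 33)² / 33 = 0.1212

0.121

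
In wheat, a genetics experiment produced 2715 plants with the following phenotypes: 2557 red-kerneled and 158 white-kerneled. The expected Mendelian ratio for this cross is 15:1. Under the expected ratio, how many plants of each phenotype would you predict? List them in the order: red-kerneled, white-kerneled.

2545.3125, 169.6875

Total ratio parts = 16. Expected numbers out of 2715:
  red-kerneled: 2715 × 15/16 = 2545.3125
  white-kerneled: 2715 × 1/16 = 169.6875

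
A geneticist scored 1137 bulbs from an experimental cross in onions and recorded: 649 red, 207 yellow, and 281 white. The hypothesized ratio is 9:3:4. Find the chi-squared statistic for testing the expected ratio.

0.356

Expected counts for N = 1137 under a 9:3:4 ratio (total parts = 16):
  red: 1137 × 9/16 = 639.5625
  yellow: 1137 × 3/16 = 213.1875
  white: 1137 × 4/16 = 284.25
χ² = Σ (O − E)² / E
  red: (649 − 639.5625)² / 639.5625 = 0.1393
  yellow: (207 − 213.1875)² / 213.1875 = 0.1796
  white: (281 − 284.25)² / 284.25 = 0.0372
χ² = 0.1393 + 0.1796 + 0.0372 = 0.3561 ≈ 0.356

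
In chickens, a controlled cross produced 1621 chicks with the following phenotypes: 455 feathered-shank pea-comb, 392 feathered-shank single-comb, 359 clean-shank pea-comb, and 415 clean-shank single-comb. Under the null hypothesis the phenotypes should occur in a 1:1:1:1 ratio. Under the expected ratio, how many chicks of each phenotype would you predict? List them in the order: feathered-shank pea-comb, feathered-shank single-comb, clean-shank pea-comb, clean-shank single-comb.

Expected counts for N = 1621 under a 1:1:1:1 ratio (total parts = 4):
  feathered-shank pea-comb: 1621 × 1/4 = 405.25
  feathered-shank single-comb: 1621 × 1/4 = 405.25
  clean-shank pea-comb: 1621 × 1/4 = 405.25
  clean-shank single-comb: 1621 × 1/4 = 405.25

405.25, 405.25, 405.25, 405.25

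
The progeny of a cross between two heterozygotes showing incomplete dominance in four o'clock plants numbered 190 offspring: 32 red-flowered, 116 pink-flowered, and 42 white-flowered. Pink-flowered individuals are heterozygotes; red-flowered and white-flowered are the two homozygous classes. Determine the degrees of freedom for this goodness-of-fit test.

2

With incomplete dominance, a heterozygote × heterozygote cross gives a 1:2:1 phenotypic ratio.
A goodness-of-fit test with 3 phenotype classes has df = 3 − 1 = 2.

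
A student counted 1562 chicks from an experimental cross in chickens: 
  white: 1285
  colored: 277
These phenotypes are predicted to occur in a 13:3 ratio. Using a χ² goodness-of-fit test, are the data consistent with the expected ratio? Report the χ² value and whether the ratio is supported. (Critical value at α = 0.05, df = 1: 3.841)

The 13:3 ratio has 16 parts, so with N = 1562 the expected counts are:
  white: 1562 × 13/16 = 1269.125
  colored: 1562 × 3/16 = 292.875
χ² = Σ (O − E)² / E
  white: (1285 − 1269.125)² / 1269.125 = 0.1986
  colored: (277 − 292.875)² / 292.875 = 0.8605
χ² = 0.1986 + 0.8605 = 1.0591 ≈ 1.059
Degrees of freedom = 2 − 1 = 1; critical value at α = 0.05 is 3.841.
Since 1.059 < 3.841, we fail to reject the null hypothesis — the data are consistent with the 13:3 ratio.

1.059; consistent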